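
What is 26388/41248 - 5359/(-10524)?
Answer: 31172209/27130872 ≈ 1.1490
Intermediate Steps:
26388/41248 - 5359/(-10524) = 26388*(1/41248) - 5359*(-1/10524) = 6597/10312 + 5359/10524 = 31172209/27130872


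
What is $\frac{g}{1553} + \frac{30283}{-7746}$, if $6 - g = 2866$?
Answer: $- \frac{69183059}{12029538} \approx -5.7511$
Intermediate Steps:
$g = -2860$ ($g = 6 - 2866 = -2860$)
$\frac{g}{1553} + \frac{30283}{-7746} = - \frac{2860}{1553} + \frac{30283}{-7746} = \left(-2860\right) \frac{1}{1553} + 30283 \left(- \frac{1}{7746}\right) = - \frac{2860}{1553} - \frac{30283}{7746} = - \frac{69183059}{12029538}$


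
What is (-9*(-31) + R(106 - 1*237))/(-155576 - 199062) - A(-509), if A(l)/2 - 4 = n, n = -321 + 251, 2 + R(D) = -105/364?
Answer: 2434220843/18441176 ≈ 132.00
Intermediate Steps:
R(D) = -119/52 (R(D) = -2 - 105/364 = -2 - 105*1/364 = -2 - 15/52 = -119/52)
n = -70
A(l) = -132 (A(l) = 8 + 2*(-70) = 8 - 140 = -132)
(-9*(-31) + R(106 - 1*237))/(-155576 - 199062) - A(-509) = (-9*(-31) - 119/52)/(-155576 - 199062) - 1*(-132) = (279 - 119/52)/(-354638) + 132 = (14389/52)*(-1/354638) + 132 = -14389/18441176 + 132 = 2434220843/18441176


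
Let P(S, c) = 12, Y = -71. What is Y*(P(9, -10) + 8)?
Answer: -1420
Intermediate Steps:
Y*(P(9, -10) + 8) = -71*(12 + 8) = -71*20 = -1420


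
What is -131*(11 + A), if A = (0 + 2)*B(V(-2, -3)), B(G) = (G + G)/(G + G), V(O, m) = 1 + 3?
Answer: -1703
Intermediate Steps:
V(O, m) = 4
B(G) = 1 (B(G) = (2*G)/((2*G)) = (2*G)*(1/(2*G)) = 1)
A = 2 (A = (0 + 2)*1 = 2*1 = 2)
-131*(11 + A) = -131*(11 + 2) = -131*13 = -1703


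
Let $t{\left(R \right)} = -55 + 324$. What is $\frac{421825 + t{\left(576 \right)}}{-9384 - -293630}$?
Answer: $\frac{211047}{142123} \approx 1.485$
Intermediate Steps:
$t{\left(R \right)} = 269$
$\frac{421825 + t{\left(576 \right)}}{-9384 - -293630} = \frac{421825 + 269}{-9384 - -293630} = \frac{422094}{-9384 + 293630} = \frac{422094}{284246} = 422094 \cdot \frac{1}{284246} = \frac{211047}{142123}$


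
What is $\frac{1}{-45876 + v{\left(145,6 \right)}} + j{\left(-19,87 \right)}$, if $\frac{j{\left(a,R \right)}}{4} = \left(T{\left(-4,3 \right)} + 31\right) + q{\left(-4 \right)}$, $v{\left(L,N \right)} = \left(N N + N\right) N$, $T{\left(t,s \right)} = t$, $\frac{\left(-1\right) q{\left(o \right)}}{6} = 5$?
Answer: $- \frac{547489}{45624} \approx -12.0$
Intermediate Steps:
$q{\left(o \right)} = -30$ ($q{\left(o \right)} = \left(-6\right) 5 = -30$)
$v{\left(L,N \right)} = N \left(N + N^{2}\right)$ ($v{\left(L,N \right)} = \left(N^{2} + N\right) N = \left(N + N^{2}\right) N = N \left(N + N^{2}\right)$)
$j{\left(a,R \right)} = -12$ ($j{\left(a,R \right)} = 4 \left(\left(-4 + 31\right) - 30\right) = 4 \left(27 - 30\right) = 4 \left(-3\right) = -12$)
$\frac{1}{-45876 + v{\left(145,6 \right)}} + j{\left(-19,87 \right)} = \frac{1}{-45876 + 6^{2} \left(1 + 6\right)} - 12 = \frac{1}{-45876 + 36 \cdot 7} - 12 = \frac{1}{-45876 + 252} - 12 = \frac{1}{-45624} - 12 = - \frac{1}{45624} - 12 = - \frac{547489}{45624}$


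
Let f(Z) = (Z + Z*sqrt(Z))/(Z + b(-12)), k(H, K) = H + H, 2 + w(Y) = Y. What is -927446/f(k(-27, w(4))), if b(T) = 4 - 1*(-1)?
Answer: -22722427/1485 + 22722427*I*sqrt(6)/495 ≈ -15301.0 + 1.1244e+5*I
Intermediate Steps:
w(Y) = -2 + Y
b(T) = 5 (b(T) = 4 + 1 = 5)
k(H, K) = 2*H
f(Z) = (Z + Z**(3/2))/(5 + Z) (f(Z) = (Z + Z*sqrt(Z))/(Z + 5) = (Z + Z**(3/2))/(5 + Z))
-927446/f(k(-27, w(4))) = -927446*(5 + 2*(-27))/(2*(-27) + (2*(-27))**(3/2)) = -927446*(5 - 54)/(-54 + (-54)**(3/2)) = -927446*(-49/(-54 - 162*I*sqrt(6))) = -927446/(54/49 + 162*I*sqrt(6)/49)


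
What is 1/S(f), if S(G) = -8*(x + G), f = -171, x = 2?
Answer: 1/1352 ≈ 0.00073965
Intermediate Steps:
S(G) = -16 - 8*G (S(G) = -8*(2 + G) = -16 - 8*G)
1/S(f) = 1/(-16 - 8*(-171)) = 1/(-16 + 1368) = 1/1352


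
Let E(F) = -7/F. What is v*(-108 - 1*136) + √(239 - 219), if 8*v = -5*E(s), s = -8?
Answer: 2135/16 + 2*√5 ≈ 137.91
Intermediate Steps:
v = -35/64 (v = (-(-35)/(-8))/8 = (-(-35)*(-1)/8)/8 = (-5*7/8)/8 = (⅛)*(-35/8) = -35/64 ≈ -0.54688)
v*(-108 - 1*136) + √(239 - 219) = -35*(-108 - 1*136)/64 + √(239 - 219) = -35*(-108 - 136)/64 + √20 = -35/64*(-244) + 2*√5 = 2135/16 + 2*√5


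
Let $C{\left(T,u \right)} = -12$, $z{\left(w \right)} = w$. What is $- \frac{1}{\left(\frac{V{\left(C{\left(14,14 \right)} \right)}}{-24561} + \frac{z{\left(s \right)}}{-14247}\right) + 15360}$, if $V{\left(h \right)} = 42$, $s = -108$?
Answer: $- \frac{12960021}{199065998642} \approx -6.5104 \cdot 10^{-5}$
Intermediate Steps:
$- \frac{1}{\left(\frac{V{\left(C{\left(14,14 \right)} \right)}}{-24561} + \frac{z{\left(s \right)}}{-14247}\right) + 15360} = - \frac{1}{\left(\frac{42}{-24561} - \frac{108}{-14247}\right) + 15360} = - \frac{1}{\left(42 \left(- \frac{1}{24561}\right) - - \frac{12}{1583}\right) + 15360} = - \frac{1}{\left(- \frac{14}{8187} + \frac{12}{1583}\right) + 15360} = - \frac{1}{\frac{76082}{12960021} + 15360} = - \frac{1}{\frac{199065998642}{12960021}} = \left(-1\right) \frac{12960021}{199065998642} = - \frac{12960021}{199065998642}$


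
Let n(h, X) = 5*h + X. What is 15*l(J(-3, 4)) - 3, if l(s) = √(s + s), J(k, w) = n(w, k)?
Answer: -3 + 15*√34 ≈ 84.464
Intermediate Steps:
n(h, X) = X + 5*h
J(k, w) = k + 5*w
l(s) = √2*√s (l(s) = √(2*s) = √2*√s)
15*l(J(-3, 4)) - 3 = 15*(√2*√(-3 + 5*4)) - 3 = 15*(√2*√(-3 + 20)) - 3 = 15*(√2*√17) - 3 = 15*√34 - 3 = -3 + 15*√34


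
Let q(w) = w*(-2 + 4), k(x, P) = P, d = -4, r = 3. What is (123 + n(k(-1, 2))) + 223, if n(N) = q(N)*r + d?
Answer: 354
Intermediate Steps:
q(w) = 2*w (q(w) = w*2 = 2*w)
n(N) = -4 + 6*N (n(N) = (2*N)*3 - 4 = 6*N - 4 = -4 + 6*N)
(123 + n(k(-1, 2))) + 223 = (123 + (-4 + 6*2)) + 223 = (123 + (-4 + 12)) + 223 = (123 + 8) + 223 = 131 + 223 = 354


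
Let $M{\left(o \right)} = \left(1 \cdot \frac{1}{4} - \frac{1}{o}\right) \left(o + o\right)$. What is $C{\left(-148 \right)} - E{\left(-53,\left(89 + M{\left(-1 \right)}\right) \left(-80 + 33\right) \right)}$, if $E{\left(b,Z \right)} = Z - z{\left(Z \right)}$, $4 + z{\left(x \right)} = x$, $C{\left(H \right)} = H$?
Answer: $-152$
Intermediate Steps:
$z{\left(x \right)} = -4 + x$
$M{\left(o \right)} = 2 o \left(\frac{1}{4} - \frac{1}{o}\right)$ ($M{\left(o \right)} = \left(1 \cdot \frac{1}{4} - \frac{1}{o}\right) 2 o = \left(\frac{1}{4} - \frac{1}{o}\right) 2 o = 2 o \left(\frac{1}{4} - \frac{1}{o}\right)$)
$E{\left(b,Z \right)} = 4$ ($E{\left(b,Z \right)} = Z - \left(-4 + Z\right) = 4$)
$C{\left(-148 \right)} - E{\left(-53,\left(89 + M{\left(-1 \right)}\right) \left(-80 + 33\right) \right)} = -148 - 4 = -152$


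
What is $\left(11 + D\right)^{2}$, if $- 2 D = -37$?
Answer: $\frac{3481}{4} \approx 870.25$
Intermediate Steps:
$D = \frac{37}{2}$ ($D = \left(- \frac{1}{2}\right) \left(-37\right) = \frac{37}{2} \approx 18.5$)
$\left(11 + D\right)^{2} = \left(11 + \frac{37}{2}\right)^{2} = \left(\frac{59}{2}\right)^{2} = \frac{3481}{4}$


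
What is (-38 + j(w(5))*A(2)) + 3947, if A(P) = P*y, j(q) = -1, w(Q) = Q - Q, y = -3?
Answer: 3915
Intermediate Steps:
w(Q) = 0
A(P) = -3*P (A(P) = P*(-3) = -3*P)
(-38 + j(w(5))*A(2)) + 3947 = (-38 - (-3)*2) + 3947 = (-38 - 1*(-6)) + 3947 = (-38 + 6) + 3947 = -32 + 3947 = 3915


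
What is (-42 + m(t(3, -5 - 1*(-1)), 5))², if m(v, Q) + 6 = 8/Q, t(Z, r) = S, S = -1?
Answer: 53824/25 ≈ 2153.0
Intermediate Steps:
t(Z, r) = -1
m(v, Q) = -6 + 8/Q
(-42 + m(t(3, -5 - 1*(-1)), 5))² = (-42 + (-6 + 8/5))² = (-42 - 22/5)² = (-232/5)² = 53824/25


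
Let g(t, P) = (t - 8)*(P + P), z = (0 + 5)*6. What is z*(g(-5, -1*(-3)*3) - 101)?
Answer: -10050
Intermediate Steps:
z = 30 (z = 5*6 = 30)
g(t, P) = 2*P*(-8 + t) (g(t, P) = (-8 + t)*(2*P) = 2*P*(-8 + t))
z*(g(-5, -1*(-3)*3) - 101) = 30*(2*(-1*(-3)*3)*(-8 - 5) - 101) = 30*(2*(3*3)*(-13) - 101) = 30*(2*9*(-13) - 101) = 30*(-234 - 101) = 30*(-335) = -10050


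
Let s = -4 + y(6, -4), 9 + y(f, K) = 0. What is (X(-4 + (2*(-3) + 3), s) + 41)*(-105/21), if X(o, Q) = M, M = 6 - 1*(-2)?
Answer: -245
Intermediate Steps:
y(f, K) = -9 (y(f, K) = -9 + 0 = -9)
M = 8 (M = 6 + 2 = 8)
s = -13 (s = -4 - 9 = -13)
X(o, Q) = 8
(X(-4 + (2*(-3) + 3), s) + 41)*(-105/21) = (8 + 41)*(-105/21) = 49*(-105*1/21) = 49*(-5) = -245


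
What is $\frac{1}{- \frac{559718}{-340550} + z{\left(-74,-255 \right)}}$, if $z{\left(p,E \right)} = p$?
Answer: $- \frac{170275}{12320491} \approx -0.01382$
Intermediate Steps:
$\frac{1}{- \frac{559718}{-340550} + z{\left(-74,-255 \right)}} = \frac{1}{- \frac{559718}{-340550} - 74} = \frac{1}{\left(-559718\right) \left(- \frac{1}{340550}\right) - 74} = \frac{1}{\frac{279859}{170275} - 74} = \frac{1}{- \frac{12320491}{170275}} = - \frac{170275}{12320491}$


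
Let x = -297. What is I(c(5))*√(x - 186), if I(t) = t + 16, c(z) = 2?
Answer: 18*I*√483 ≈ 395.59*I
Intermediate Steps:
I(t) = 16 + t
I(c(5))*√(x - 186) = (16 + 2)*√(-297 - 186) = 18*√(-483) = 18*(I*√483) = 18*I*√483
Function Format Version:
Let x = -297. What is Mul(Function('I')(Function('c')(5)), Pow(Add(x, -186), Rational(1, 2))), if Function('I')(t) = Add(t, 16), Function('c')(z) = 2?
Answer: Mul(18, I, Pow(483, Rational(1, 2))) ≈ Mul(395.59, I)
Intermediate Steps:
Function('I')(t) = Add(16, t)
Mul(Function('I')(Function('c')(5)), Pow(Add(x, -186), Rational(1, 2))) = Mul(Add(16, 2), Pow(Add(-297, -186), Rational(1, 2))) = Mul(18, Pow(-483, Rational(1, 2))) = Mul(18, Mul(I, Pow(483, Rational(1, 2)))) = Mul(18, I, Pow(483, Rational(1, 2)))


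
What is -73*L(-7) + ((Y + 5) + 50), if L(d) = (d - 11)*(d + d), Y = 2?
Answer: -18339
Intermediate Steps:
L(d) = 2*d*(-11 + d) (L(d) = (-11 + d)*(2*d) = 2*d*(-11 + d))
-73*L(-7) + ((Y + 5) + 50) = -146*(-7)*(-11 - 7) + ((2 + 5) + 50) = -146*(-7)*(-18) + (7 + 50) = -73*252 + 57 = -18396 + 57 = -18339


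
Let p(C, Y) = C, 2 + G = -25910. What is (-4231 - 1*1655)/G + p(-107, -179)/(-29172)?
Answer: 5452468/23622027 ≈ 0.23082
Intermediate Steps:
G = -25912 (G = -2 - 25910 = -25912)
(-4231 - 1*1655)/G + p(-107, -179)/(-29172) = (-4231 - 1*1655)/(-25912) - 107/(-29172) = (-4231 - 1655)*(-1/25912) - 107*(-1/29172) = -5886*(-1/25912) + 107/29172 = 2943/12956 + 107/29172 = 5452468/23622027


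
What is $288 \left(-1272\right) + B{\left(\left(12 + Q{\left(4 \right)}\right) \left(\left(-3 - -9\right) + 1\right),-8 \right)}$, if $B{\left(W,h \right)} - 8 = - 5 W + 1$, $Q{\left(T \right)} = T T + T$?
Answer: $-367447$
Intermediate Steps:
$Q{\left(T \right)} = T + T^{2}$ ($Q{\left(T \right)} = T^{2} + T = T + T^{2}$)
$B{\left(W,h \right)} = 9 - 5 W$ ($B{\left(W,h \right)} = 8 - \left(-1 + 5 W\right) = 9 - 5 W$)
$288 \left(-1272\right) + B{\left(\left(12 + Q{\left(4 \right)}\right) \left(\left(-3 - -9\right) + 1\right),-8 \right)} = 288 \left(-1272\right) + \left(9 - 5 \left(12 + 4 \left(1 + 4\right)\right) \left(\left(-3 - -9\right) + 1\right)\right) = -366336 + \left(9 - 5 \left(12 + 4 \cdot 5\right) \left(\left(-3 + 9\right) + 1\right)\right) = -366336 + \left(9 - 5 \left(12 + 20\right) \left(6 + 1\right)\right) = -366336 + \left(9 - 5 \cdot 32 \cdot 7\right) = -366336 + \left(9 - 1120\right) = -366336 - 1111 = -367447$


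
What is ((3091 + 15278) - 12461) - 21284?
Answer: -15376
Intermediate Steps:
((3091 + 15278) - 12461) - 21284 = (18369 - 12461) - 21284 = 5908 - 21284 = -15376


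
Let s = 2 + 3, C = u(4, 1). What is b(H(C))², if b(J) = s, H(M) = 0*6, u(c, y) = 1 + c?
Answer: 25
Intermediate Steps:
C = 5 (C = 1 + 4 = 5)
s = 5
H(M) = 0
b(J) = 5
b(H(C))² = 5² = 25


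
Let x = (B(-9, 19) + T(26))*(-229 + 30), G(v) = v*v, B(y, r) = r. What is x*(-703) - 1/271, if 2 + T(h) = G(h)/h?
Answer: 1630219740/271 ≈ 6.0156e+6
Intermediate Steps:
G(v) = v**2
T(h) = -2 + h (T(h) = -2 + h**2/h = -2 + h)
x = -8557 (x = (19 + (-2 + 26))*(-229 + 30) = (19 + 24)*(-199) = 43*(-199) = -8557)
x*(-703) - 1/271 = -8557*(-703) - 1/271 = 6015571 - 1*1/271 = 6015571 - 1/271 = 1630219740/271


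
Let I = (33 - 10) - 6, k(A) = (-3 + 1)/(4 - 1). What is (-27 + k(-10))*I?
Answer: -1411/3 ≈ -470.33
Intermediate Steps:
k(A) = -2/3
I = 17 (I = 23 - 6 = 17)
(-27 + k(-10))*I = (-27 - 2/3)*17 = -83/3*17 = -1411/3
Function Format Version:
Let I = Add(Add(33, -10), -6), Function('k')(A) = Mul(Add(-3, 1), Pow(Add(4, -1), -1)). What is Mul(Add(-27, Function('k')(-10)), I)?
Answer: Rational(-1411, 3) ≈ -470.33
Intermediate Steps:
Function('k')(A) = Rational(-2, 3) (Function('k')(A) = Mul(-2, Pow(3, -1)) = Mul(-2, Rational(1, 3)) = Rational(-2, 3))
I = 17 (I = Add(23, -6) = 17)
Mul(Add(-27, Function('k')(-10)), I) = Mul(Add(-27, Rational(-2, 3)), 17) = Mul(Rational(-83, 3), 17) = Rational(-1411, 3)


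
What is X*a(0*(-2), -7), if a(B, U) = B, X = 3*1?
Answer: 0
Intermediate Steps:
X = 3
X*a(0*(-2), -7) = 3*(0*(-2)) = 3*0 = 0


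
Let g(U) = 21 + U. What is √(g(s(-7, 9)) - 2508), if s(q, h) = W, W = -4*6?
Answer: 9*I*√31 ≈ 50.11*I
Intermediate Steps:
W = -24
s(q, h) = -24
√(g(s(-7, 9)) - 2508) = √((21 - 24) - 2508) = √(-3 - 2508) = √(-2511) = 9*I*√31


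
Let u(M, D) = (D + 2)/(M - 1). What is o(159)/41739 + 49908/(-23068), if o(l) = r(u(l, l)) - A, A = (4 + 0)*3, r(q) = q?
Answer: -1041681661/481417626 ≈ -2.1638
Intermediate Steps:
u(M, D) = (2 + D)/(-1 + M)
A = 12 (A = 4*3 = 12)
o(l) = -12 + (2 + l)/(-1 + l) (o(l) = (2 + l)/(-1 + l) - 1*12 = (2 + l)/(-1 + l) - 12 = -12 + (2 + l)/(-1 + l))
o(159)/41739 + 49908/(-23068) = ((14 - 11*159)/(-1 + 159))/41739 + 49908/(-23068) = ((14 - 1749)/158)*(1/41739) + 49908*(-1/23068) = ((1/158)*(-1735))*(1/41739) - 12477/5767 = -1735/158*1/41739 - 12477/5767 = -1735/6594762 - 12477/5767 = -1041681661/481417626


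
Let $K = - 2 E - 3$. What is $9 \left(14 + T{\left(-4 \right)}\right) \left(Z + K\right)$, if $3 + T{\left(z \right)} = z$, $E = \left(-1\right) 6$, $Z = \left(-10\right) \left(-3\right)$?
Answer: $2457$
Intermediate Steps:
$Z = 30$
$E = -6$
$T{\left(z \right)} = -3 + z$
$K = 9$ ($K = \left(-2\right) \left(-6\right) - 3 = 12 - 3 = 9$)
$9 \left(14 + T{\left(-4 \right)}\right) \left(Z + K\right) = 9 \left(14 - 7\right) \left(30 + 9\right) = 9 \left(14 - 7\right) 39 = 9 \cdot 7 \cdot 39 = 9 \cdot 273 = 2457$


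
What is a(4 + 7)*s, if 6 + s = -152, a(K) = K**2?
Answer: -19118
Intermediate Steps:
s = -158 (s = -6 - 152 = -158)
a(4 + 7)*s = (4 + 7)**2*(-158) = 11**2*(-158) = 121*(-158) = -19118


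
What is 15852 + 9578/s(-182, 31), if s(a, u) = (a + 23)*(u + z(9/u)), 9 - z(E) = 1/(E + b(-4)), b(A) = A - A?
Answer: 276382590/17437 ≈ 15850.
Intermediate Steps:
b(A) = 0
z(E) = 9 - 1/E (z(E) = 9 - 1/(E + 0) = 9 - 1/E)
s(a, u) = (9 + 8*u/9)*(23 + a) (s(a, u) = (a + 23)*(u + (9 - 1/(9/u))) = (23 + a)*(u + (9 - u/9)) = (23 + a)*(9 + 8*u/9) = (9 + 8*u/9)*(23 + a))
15852 + 9578/s(-182, 31) = 15852 + 9578/(207 + 9*(-182) + (184/9)*31 + (8/9)*(-182)*31) = 15852 + 9578/(207 - 1638 + 5704/9 - 45136/9) = 15852 + 9578/(-17437/3) = 15852 + 9578*(-3/17437) = 15852 - 28734/17437 = 276382590/17437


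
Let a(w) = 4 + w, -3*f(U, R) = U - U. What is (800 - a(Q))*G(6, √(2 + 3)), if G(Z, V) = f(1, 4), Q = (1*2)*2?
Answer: 0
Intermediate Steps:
Q = 4 (Q = 2*2 = 4)
f(U, R) = 0 (f(U, R) = -(U - U)/3 = -⅓*0 = 0)
G(Z, V) = 0
(800 - a(Q))*G(6, √(2 + 3)) = (800 - (4 + 4))*0 = (800 - 1*8)*0 = (800 - 8)*0 = 792*0 = 0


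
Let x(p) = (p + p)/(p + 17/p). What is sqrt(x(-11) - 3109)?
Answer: 40*I*sqrt(9246)/69 ≈ 55.743*I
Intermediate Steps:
x(p) = 2*p/(p + 17/p) (x(p) = (2*p)/(p + 17/p) = 2*p/(p + 17/p))
sqrt(x(-11) - 3109) = sqrt(2*(-11)**2/(17 + (-11)**2) - 3109) = sqrt(2*121/(17 + 121) - 3109) = sqrt(2*121/138 - 3109) = sqrt(2*121*(1/138) - 3109) = sqrt(121/69 - 3109) = sqrt(-214400/69) = 40*I*sqrt(9246)/69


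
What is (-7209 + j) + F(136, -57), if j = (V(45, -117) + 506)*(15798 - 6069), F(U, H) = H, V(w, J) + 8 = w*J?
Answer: -46385409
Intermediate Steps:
V(w, J) = -8 + J*w (V(w, J) = -8 + w*J = -8 + J*w)
j = -46378143 (j = ((-8 - 117*45) + 506)*(15798 - 6069) = ((-8 - 5265) + 506)*9729 = (-5273 + 506)*9729 = -4767*9729 = -46378143)
(-7209 + j) + F(136, -57) = (-7209 - 46378143) - 57 = -46385352 - 57 = -46385409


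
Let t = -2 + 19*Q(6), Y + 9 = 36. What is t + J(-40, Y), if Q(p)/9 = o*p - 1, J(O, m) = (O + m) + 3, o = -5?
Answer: -5313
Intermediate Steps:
Y = 27 (Y = -9 + 36 = 27)
J(O, m) = 3 + O + m
Q(p) = -9 - 45*p (Q(p) = 9*(-5*p - 1) = 9*(-1 - 5*p) = -9 - 45*p)
t = -5303 (t = -2 + 19*(-9 - 45*6) = -2 + 19*(-9 - 270) = -2 + 19*(-279) = -2 - 5301 = -5303)
t + J(-40, Y) = -5303 + (3 - 40 + 27) = -5303 - 10 = -5313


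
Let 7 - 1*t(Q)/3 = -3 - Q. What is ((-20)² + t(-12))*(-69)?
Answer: -27186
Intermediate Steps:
t(Q) = 30 + 3*Q (t(Q) = 21 - 3*(-3 - Q) = 21 + (9 + 3*Q) = 30 + 3*Q)
((-20)² + t(-12))*(-69) = ((-20)² + (30 + 3*(-12)))*(-69) = (400 + (30 - 36))*(-69) = (400 - 6)*(-69) = 394*(-69) = -27186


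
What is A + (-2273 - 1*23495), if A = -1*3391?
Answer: -29159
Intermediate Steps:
A = -3391
A + (-2273 - 1*23495) = -3391 + (-2273 - 1*23495) = -3391 + (-2273 - 23495) = -3391 - 25768 = -29159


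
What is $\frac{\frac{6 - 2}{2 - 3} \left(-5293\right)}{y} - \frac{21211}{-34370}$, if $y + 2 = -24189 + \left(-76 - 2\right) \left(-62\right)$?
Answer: $- \frac{114699}{240590} \approx -0.47674$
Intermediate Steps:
$y = -19355$ ($y = -2 - \left(24189 - \left(-76 - 2\right) \left(-62\right)\right) = -2 - 19353 = -19355$)
$\frac{\frac{6 - 2}{2 - 3} \left(-5293\right)}{y} - \frac{21211}{-34370} = \frac{\frac{6 - 2}{2 - 3} \left(-5293\right)}{-19355} - \frac{21211}{-34370} = \frac{4}{-1} \left(-5293\right) \left(- \frac{1}{19355}\right) - - \frac{21211}{34370} = 4 \left(-1\right) \left(-5293\right) \left(- \frac{1}{19355}\right) + \frac{21211}{34370} = \left(-4\right) \left(-5293\right) \left(- \frac{1}{19355}\right) + \frac{21211}{34370} = 21172 \left(- \frac{1}{19355}\right) + \frac{21211}{34370} = - \frac{268}{245} + \frac{21211}{34370} = - \frac{114699}{240590}$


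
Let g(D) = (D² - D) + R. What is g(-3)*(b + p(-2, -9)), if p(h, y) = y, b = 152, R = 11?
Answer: 3289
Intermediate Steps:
g(D) = 11 + D² - D (g(D) = (D² - D) + 11 = 11 + D² - D)
g(-3)*(b + p(-2, -9)) = (11 + (-3)² - 1*(-3))*(152 - 9) = (11 + 9 + 3)*143 = 23*143 = 3289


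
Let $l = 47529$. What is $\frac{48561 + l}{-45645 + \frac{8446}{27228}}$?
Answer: $- \frac{1308169260}{621406807} \approx -2.1052$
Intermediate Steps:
$\frac{48561 + l}{-45645 + \frac{8446}{27228}} = \frac{48561 + 47529}{-45645 + \frac{8446}{27228}} = \frac{96090}{-45645 + 8446 \cdot \frac{1}{27228}} = \frac{96090}{-45645 + \frac{4223}{13614}} = \frac{96090}{- \frac{621406807}{13614}} = 96090 \left(- \frac{13614}{621406807}\right) = - \frac{1308169260}{621406807}$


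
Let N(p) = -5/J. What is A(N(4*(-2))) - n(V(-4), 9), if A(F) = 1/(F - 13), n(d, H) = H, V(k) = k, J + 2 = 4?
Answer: -281/31 ≈ -9.0645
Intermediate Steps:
J = 2 (J = -2 + 4 = 2)
N(p) = -5/2
A(F) = 1/(-13 + F)
A(N(4*(-2))) - n(V(-4), 9) = 1/(-13 - 5/2) - 1*9 = 1/(-31/2) - 9 = -2/31 - 9 = -281/31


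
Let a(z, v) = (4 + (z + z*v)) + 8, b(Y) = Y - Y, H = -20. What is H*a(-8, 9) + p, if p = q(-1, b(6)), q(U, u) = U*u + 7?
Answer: 1367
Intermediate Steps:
b(Y) = 0
a(z, v) = 12 + z + v*z (a(z, v) = (4 + (z + v*z)) + 8 = (4 + z + v*z) + 8 = 12 + z + v*z)
q(U, u) = 7 + U*u
p = 7 (p = 7 - 1*0 = 7 + 0 = 7)
H*a(-8, 9) + p = -20*(12 - 8 + 9*(-8)) + 7 = -20*(12 - 8 - 72) + 7 = -20*(-68) + 7 = 1360 + 7 = 1367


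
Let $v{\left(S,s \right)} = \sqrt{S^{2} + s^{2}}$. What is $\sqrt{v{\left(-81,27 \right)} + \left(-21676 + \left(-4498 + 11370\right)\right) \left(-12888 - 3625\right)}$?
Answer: $\sqrt{244458452 + 27 \sqrt{10}} \approx 15635.0$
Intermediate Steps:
$\sqrt{v{\left(-81,27 \right)} + \left(-21676 + \left(-4498 + 11370\right)\right) \left(-12888 - 3625\right)} = \sqrt{\sqrt{\left(-81\right)^{2} + 27^{2}} + \left(-21676 + \left(-4498 + 11370\right)\right) \left(-12888 - 3625\right)} = \sqrt{\sqrt{6561 + 729} + \left(-21676 + 6872\right) \left(-16513\right)} = \sqrt{\sqrt{7290} - -244458452} = \sqrt{27 \sqrt{10} + 244458452} = \sqrt{244458452 + 27 \sqrt{10}}$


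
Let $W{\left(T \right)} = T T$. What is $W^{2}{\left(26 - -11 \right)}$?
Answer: $1874161$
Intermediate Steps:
$W{\left(T \right)} = T^{2}$
$W^{2}{\left(26 - -11 \right)} = \left(\left(26 - -11\right)^{2}\right)^{2} = \left(\left(26 + 11\right)^{2}\right)^{2} = \left(37^{2}\right)^{2} = 1369^{2} = 1874161$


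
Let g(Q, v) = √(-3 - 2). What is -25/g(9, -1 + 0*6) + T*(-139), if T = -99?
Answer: 13761 + 5*I*√5 ≈ 13761.0 + 11.18*I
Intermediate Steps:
g(Q, v) = I*√5 (g(Q, v) = √(-5) = I*√5)
-25/g(9, -1 + 0*6) + T*(-139) = -25*(-I*√5/5) - 99*(-139) = -(-5)*I*√5 + 13761 = 5*I*√5 + 13761 = 13761 + 5*I*√5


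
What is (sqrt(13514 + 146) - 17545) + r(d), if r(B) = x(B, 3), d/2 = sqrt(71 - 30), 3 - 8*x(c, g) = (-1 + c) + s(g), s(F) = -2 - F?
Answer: -140351/8 + 2*sqrt(3415) - sqrt(41)/4 ≈ -17429.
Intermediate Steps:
x(c, g) = 3/4 - c/8 + g/8 (x(c, g) = 3/8 - ((-1 + c) + (-2 - g))/8 = 3/8 - (-3 + c - g)/8 = 3/8 + (3/8 - c/8 + g/8) = 3/4 - c/8 + g/8)
d = 2*sqrt(41) (d = 2*sqrt(71 - 30) = 2*sqrt(41) ≈ 12.806)
r(B) = 9/8 - B/8 (r(B) = 3/4 - B/8 + (1/8)*3 = 3/4 - B/8 + 3/8 = 9/8 - B/8)
(sqrt(13514 + 146) - 17545) + r(d) = (sqrt(13514 + 146) - 17545) + (9/8 - sqrt(41)/4) = (sqrt(13660) - 17545) + (9/8 - sqrt(41)/4) = (2*sqrt(3415) - 17545) + (9/8 - sqrt(41)/4) = (-17545 + 2*sqrt(3415)) + (9/8 - sqrt(41)/4) = -140351/8 + 2*sqrt(3415) - sqrt(41)/4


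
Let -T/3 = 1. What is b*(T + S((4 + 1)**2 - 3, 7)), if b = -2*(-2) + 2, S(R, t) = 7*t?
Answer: 276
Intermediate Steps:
b = 6 (b = 4 + 2 = 6)
T = -3 (T = -3*1 = -3)
b*(T + S((4 + 1)**2 - 3, 7)) = 6*(-3 + 7*7) = 6*(-3 + 49) = 6*46 = 276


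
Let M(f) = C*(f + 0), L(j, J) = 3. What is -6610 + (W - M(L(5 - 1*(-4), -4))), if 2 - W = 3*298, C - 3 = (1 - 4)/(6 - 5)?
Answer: -7502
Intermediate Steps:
C = 0 (C = 3 + (1 - 4)/(6 - 5) = 3 - 3/1 = 3 - 3*1 = 3 - 3 = 0)
W = -892 (W = 2 - 3*298 = 2 - 1*894 = 2 - 894 = -892)
M(f) = 0 (M(f) = 0*(f + 0) = 0*f = 0)
-6610 + (W - M(L(5 - 1*(-4), -4))) = -6610 + (-892 - 1*0) = -6610 + (-892 + 0) = -6610 - 892 = -7502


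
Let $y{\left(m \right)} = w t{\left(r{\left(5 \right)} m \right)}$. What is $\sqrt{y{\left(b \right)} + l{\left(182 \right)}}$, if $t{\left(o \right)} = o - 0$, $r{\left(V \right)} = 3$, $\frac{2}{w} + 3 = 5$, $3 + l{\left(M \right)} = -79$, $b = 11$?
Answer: $7 i \approx 7.0 i$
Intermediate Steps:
$l{\left(M \right)} = -82$ ($l{\left(M \right)} = -3 - 79 = -82$)
$w = 1$ ($w = \frac{2}{-3 + 5} = \frac{2}{2} = 2 \cdot \frac{1}{2} = 1$)
$t{\left(o \right)} = o$ ($t{\left(o \right)} = o + 0 = o$)
$y{\left(m \right)} = 3 m$ ($y{\left(m \right)} = 1 \cdot 3 m = 3 m$)
$\sqrt{y{\left(b \right)} + l{\left(182 \right)}} = \sqrt{3 \cdot 11 - 82} = \sqrt{33 - 82} = \sqrt{-49} = 7 i$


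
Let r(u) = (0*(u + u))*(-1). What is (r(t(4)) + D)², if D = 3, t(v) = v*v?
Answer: 9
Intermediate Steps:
t(v) = v²
r(u) = 0 (r(u) = (0*(2*u))*(-1) = 0*(-1) = 0)
(r(t(4)) + D)² = (0 + 3)² = 3² = 9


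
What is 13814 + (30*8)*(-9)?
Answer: 11654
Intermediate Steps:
13814 + (30*8)*(-9) = 13814 + 240*(-9) = 13814 - 2160 = 11654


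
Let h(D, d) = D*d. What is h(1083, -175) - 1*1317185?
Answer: -1506710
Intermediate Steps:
h(1083, -175) - 1*1317185 = 1083*(-175) - 1*1317185 = -189525 - 1317185 = -1506710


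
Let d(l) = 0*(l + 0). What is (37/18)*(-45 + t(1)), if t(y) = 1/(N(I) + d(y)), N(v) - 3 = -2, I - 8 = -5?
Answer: -814/9 ≈ -90.444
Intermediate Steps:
I = 3 (I = 8 - 5 = 3)
N(v) = 1 (N(v) = 3 - 2 = 1)
d(l) = 0 (d(l) = 0*l = 0)
t(y) = 1 (t(y) = 1/(1 + 0) = 1/1 = 1)
(37/18)*(-45 + t(1)) = (37/18)*(-45 + 1) = (37*(1/18))*(-44) = (37/18)*(-44) = -814/9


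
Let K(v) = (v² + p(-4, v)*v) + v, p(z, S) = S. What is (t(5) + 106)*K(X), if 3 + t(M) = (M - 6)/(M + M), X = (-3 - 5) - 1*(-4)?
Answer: 14406/5 ≈ 2881.2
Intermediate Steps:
X = -4 (X = -8 + 4 = -4)
K(v) = v + 2*v² (K(v) = (v² + v*v) + v = (v² + v²) + v = 2*v² + v = v + 2*v²)
t(M) = -3 + (-6 + M)/(2*M) (t(M) = -3 + (M - 6)/(M + M) = -3 + (-6 + M)/((2*M)) = -3 + (-6 + M)*(1/(2*M)) = -3 + (-6 + M)/(2*M))
(t(5) + 106)*K(X) = ((-5/2 - 3/5) + 106)*(-4*(1 + 2*(-4))) = ((-5/2 - 3*⅕) + 106)*(-4*(1 - 8)) = ((-5/2 - ⅗) + 106)*(-4*(-7)) = (-31/10 + 106)*28 = (1029/10)*28 = 14406/5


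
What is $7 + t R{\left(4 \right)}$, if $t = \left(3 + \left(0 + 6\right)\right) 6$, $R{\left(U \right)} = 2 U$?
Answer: $439$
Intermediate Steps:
$t = 54$ ($t = \left(3 + 6\right) 6 = 9 \cdot 6 = 54$)
$7 + t R{\left(4 \right)} = 7 + 54 \cdot 2 \cdot 4 = 7 + 54 \cdot 8 = 7 + 432 = 439$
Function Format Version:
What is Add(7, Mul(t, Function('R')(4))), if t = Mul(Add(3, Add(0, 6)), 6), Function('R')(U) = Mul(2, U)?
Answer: 439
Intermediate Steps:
t = 54 (t = Mul(Add(3, 6), 6) = Mul(9, 6) = 54)
Add(7, Mul(t, Function('R')(4))) = Add(7, Mul(54, Mul(2, 4))) = Add(7, Mul(54, 8)) = Add(7, 432) = 439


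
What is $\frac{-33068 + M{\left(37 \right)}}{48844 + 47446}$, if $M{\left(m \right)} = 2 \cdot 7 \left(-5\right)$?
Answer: $- \frac{16569}{48145} \approx -0.34415$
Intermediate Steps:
$M{\left(m \right)} = -70$ ($M{\left(m \right)} = 14 \left(-5\right) = -70$)
$\frac{-33068 + M{\left(37 \right)}}{48844 + 47446} = \frac{-33068 - 70}{48844 + 47446} = - \frac{33138}{96290} = \left(-33138\right) \frac{1}{96290} = - \frac{16569}{48145}$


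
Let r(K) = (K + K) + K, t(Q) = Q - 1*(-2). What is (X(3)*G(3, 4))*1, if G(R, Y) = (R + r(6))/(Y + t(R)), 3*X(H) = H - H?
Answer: 0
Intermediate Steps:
t(Q) = 2 + Q (t(Q) = Q + 2 = 2 + Q)
r(K) = 3*K (r(K) = 2*K + K = 3*K)
X(H) = 0 (X(H) = (H - H)/3 = (⅓)*0 = 0)
G(R, Y) = (18 + R)/(2 + R + Y) (G(R, Y) = (R + 3*6)/(Y + (2 + R)) = (R + 18)/(2 + R + Y) = (18 + R)/(2 + R + Y))
(X(3)*G(3, 4))*1 = (0*((18 + 3)/(2 + 3 + 4)))*1 = (0*(21/9))*1 = (0*((⅑)*21))*1 = (0*(7/3))*1 = 0*1 = 0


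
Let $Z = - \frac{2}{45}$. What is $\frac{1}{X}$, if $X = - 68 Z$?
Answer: $\frac{45}{136} \approx 0.33088$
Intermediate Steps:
$Z = - \frac{2}{45}$ ($Z = \left(-2\right) \frac{1}{45} = - \frac{2}{45} \approx -0.044444$)
$X = \frac{136}{45}$ ($X = \left(-68\right) \left(- \frac{2}{45}\right) = \frac{136}{45} \approx 3.0222$)
$\frac{1}{X} = \frac{1}{\frac{136}{45}} = \frac{45}{136}$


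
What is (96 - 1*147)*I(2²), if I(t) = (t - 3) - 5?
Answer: 204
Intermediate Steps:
I(t) = -8 + t (I(t) = (-3 + t) - 5 = -8 + t)
(96 - 1*147)*I(2²) = (96 - 1*147)*(-8 + 2²) = (96 - 147)*(-8 + 4) = -51*(-4) = 204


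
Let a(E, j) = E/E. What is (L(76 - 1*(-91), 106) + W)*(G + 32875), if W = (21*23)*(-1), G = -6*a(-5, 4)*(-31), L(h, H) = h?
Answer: -10447276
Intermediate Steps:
a(E, j) = 1
G = 186 (G = -6*1*(-31) = -6*(-31) = 186)
W = -483 (W = 483*(-1) = -483)
(L(76 - 1*(-91), 106) + W)*(G + 32875) = ((76 - 1*(-91)) - 483)*(186 + 32875) = ((76 + 91) - 483)*33061 = (167 - 483)*33061 = -316*33061 = -10447276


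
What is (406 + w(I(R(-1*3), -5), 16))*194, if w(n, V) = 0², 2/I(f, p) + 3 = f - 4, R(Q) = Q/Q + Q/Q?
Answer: 78764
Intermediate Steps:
R(Q) = 2 (R(Q) = 1 + 1 = 2)
I(f, p) = 2/(-7 + f) (I(f, p) = 2/(-3 + (f - 4)) = 2/(-3 + (-4 + f)) = 2/(-7 + f))
w(n, V) = 0
(406 + w(I(R(-1*3), -5), 16))*194 = (406 + 0)*194 = 406*194 = 78764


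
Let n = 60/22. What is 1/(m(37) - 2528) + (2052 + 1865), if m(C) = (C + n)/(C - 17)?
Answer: 2176766771/555723 ≈ 3917.0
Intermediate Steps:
n = 30/11 (n = 60*(1/22) = 30/11 ≈ 2.7273)
m(C) = (30/11 + C)/(-17 + C) (m(C) = (C + 30/11)/(C - 17) = (30/11 + C)/(-17 + C))
1/(m(37) - 2528) + (2052 + 1865) = 1/((30/11 + 37)/(-17 + 37) - 2528) + (2052 + 1865) = 1/((437/11)/20 - 2528) + 3917 = 1/((1/20)*(437/11) - 2528) + 3917 = 1/(437/220 - 2528) + 3917 = 1/(-555723/220) + 3917 = -220/555723 + 3917 = 2176766771/555723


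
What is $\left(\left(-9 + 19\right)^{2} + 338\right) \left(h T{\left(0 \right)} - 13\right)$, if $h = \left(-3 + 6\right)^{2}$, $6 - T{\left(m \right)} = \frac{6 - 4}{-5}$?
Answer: $\frac{97674}{5} \approx 19535.0$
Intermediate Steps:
$T{\left(m \right)} = \frac{32}{5}$ ($T{\left(m \right)} = 6 - \frac{6 - 4}{-5} = 6 - 2 \left(- \frac{1}{5}\right) = 6 - - \frac{2}{5} = 6 + \frac{2}{5} = \frac{32}{5}$)
$h = 9$ ($h = 3^{2} = 9$)
$\left(\left(-9 + 19\right)^{2} + 338\right) \left(h T{\left(0 \right)} - 13\right) = \left(\left(-9 + 19\right)^{2} + 338\right) \left(9 \cdot \frac{32}{5} - 13\right) = \left(10^{2} + 338\right) \left(\frac{288}{5} - 13\right) = \left(100 + 338\right) \frac{223}{5} = 438 \cdot \frac{223}{5} = \frac{97674}{5}$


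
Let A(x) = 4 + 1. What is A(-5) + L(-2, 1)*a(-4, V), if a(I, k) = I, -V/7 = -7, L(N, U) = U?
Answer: 1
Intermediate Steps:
A(x) = 5
V = 49 (V = -7*(-7) = 49)
A(-5) + L(-2, 1)*a(-4, V) = 5 + 1*(-4) = 5 - 4 = 1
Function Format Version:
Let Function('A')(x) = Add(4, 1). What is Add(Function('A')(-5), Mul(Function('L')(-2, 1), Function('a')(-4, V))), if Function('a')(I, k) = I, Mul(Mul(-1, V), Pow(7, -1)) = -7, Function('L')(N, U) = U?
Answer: 1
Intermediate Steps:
Function('A')(x) = 5
V = 49 (V = Mul(-7, -7) = 49)
Add(Function('A')(-5), Mul(Function('L')(-2, 1), Function('a')(-4, V))) = Add(5, Mul(1, -4)) = Add(5, -4) = 1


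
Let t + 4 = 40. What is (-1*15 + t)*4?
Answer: 84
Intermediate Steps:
t = 36 (t = -4 + 40 = 36)
(-1*15 + t)*4 = (-1*15 + 36)*4 = (-15 + 36)*4 = 21*4 = 84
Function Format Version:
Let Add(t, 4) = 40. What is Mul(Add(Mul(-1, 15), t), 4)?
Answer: 84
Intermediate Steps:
t = 36 (t = Add(-4, 40) = 36)
Mul(Add(Mul(-1, 15), t), 4) = Mul(Add(Mul(-1, 15), 36), 4) = Mul(Add(-15, 36), 4) = Mul(21, 4) = 84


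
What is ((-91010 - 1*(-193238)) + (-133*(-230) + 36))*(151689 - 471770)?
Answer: -42524041174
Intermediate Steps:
((-91010 - 1*(-193238)) + (-133*(-230) + 36))*(151689 - 471770) = ((-91010 + 193238) + (30590 + 36))*(-320081) = (102228 + 30626)*(-320081) = 132854*(-320081) = -42524041174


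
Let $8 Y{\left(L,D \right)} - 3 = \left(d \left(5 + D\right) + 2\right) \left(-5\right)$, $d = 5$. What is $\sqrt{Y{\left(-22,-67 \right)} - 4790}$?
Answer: $\frac{i \sqrt{73554}}{4} \approx 67.802 i$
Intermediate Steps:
$Y{\left(L,D \right)} = - \frac{33}{2} - \frac{25 D}{8}$ ($Y{\left(L,D \right)} = \frac{3}{8} + \frac{\left(5 \left(5 + D\right) + 2\right) \left(-5\right)}{8} = \frac{3}{8} + \frac{\left(\left(25 + 5 D\right) + 2\right) \left(-5\right)}{8} = \frac{3}{8} + \frac{\left(27 + 5 D\right) \left(-5\right)}{8} = \frac{3}{8} + \frac{-135 - 25 D}{8} = \frac{3}{8} - \left(\frac{135}{8} + \frac{25 D}{8}\right) = - \frac{33}{2} - \frac{25 D}{8}$)
$\sqrt{Y{\left(-22,-67 \right)} - 4790} = \sqrt{\left(- \frac{33}{2} - - \frac{1675}{8}\right) - 4790} = \sqrt{\left(- \frac{33}{2} + \frac{1675}{8}\right) - 4790} = \sqrt{\frac{1543}{8} - 4790} = \sqrt{- \frac{36777}{8}} = \frac{i \sqrt{73554}}{4}$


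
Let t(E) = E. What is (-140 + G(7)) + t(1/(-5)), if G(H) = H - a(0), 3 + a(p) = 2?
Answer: -661/5 ≈ -132.20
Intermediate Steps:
a(p) = -1 (a(p) = -3 + 2 = -1)
G(H) = 1 + H (G(H) = H - 1*(-1) = H + 1 = 1 + H)
(-140 + G(7)) + t(1/(-5)) = (-140 + (1 + 7)) + 1/(-5) = (-140 + 8) - 1/5 = -132 - 1/5 = -661/5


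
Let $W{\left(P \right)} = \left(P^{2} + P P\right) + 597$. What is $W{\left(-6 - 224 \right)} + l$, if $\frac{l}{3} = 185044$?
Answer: $661529$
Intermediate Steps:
$W{\left(P \right)} = 597 + 2 P^{2}$ ($W{\left(P \right)} = \left(P^{2} + P^{2}\right) + 597 = 2 P^{2} + 597 = 597 + 2 P^{2}$)
$l = 555132$ ($l = 3 \cdot 185044 = 555132$)
$W{\left(-6 - 224 \right)} + l = \left(597 + 2 \left(-6 - 224\right)^{2}\right) + 555132 = \left(597 + 2 \left(-230\right)^{2}\right) + 555132 = \left(597 + 2 \cdot 52900\right) + 555132 = \left(597 + 105800\right) + 555132 = 106397 + 555132 = 661529$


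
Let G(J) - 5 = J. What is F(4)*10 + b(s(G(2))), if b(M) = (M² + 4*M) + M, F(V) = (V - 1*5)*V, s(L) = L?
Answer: 44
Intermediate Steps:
G(J) = 5 + J
F(V) = V*(-5 + V) (F(V) = (V - 5)*V = (-5 + V)*V = V*(-5 + V))
b(M) = M² + 5*M
F(4)*10 + b(s(G(2))) = (4*(-5 + 4))*10 + (5 + 2)*(5 + (5 + 2)) = (4*(-1))*10 + 7*(5 + 7) = -4*10 + 7*12 = -40 + 84 = 44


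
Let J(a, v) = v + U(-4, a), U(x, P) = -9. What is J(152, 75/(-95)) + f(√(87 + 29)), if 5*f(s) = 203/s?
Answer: -186/19 + 7*√29/10 ≈ -6.0199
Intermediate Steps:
f(s) = 203/(5*s) (f(s) = (203/s)/5 = 203/(5*s))
J(a, v) = -9 + v (J(a, v) = v - 9 = -9 + v)
J(152, 75/(-95)) + f(√(87 + 29)) = (-9 + 75/(-95)) + 203/(5*(√(87 + 29))) = (-9 + 75*(-1/95)) + 203/(5*(√116)) = (-9 - 15/19) + 203/(5*((2*√29))) = -186/19 + 203*(√29/58)/5 = -186/19 + 7*√29/10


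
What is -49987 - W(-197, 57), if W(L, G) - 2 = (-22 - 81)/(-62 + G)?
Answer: -250048/5 ≈ -50010.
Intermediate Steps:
W(L, G) = 2 - 103/(-62 + G) (W(L, G) = 2 + (-22 - 81)/(-62 + G) = 2 - 103/(-62 + G))
-49987 - W(-197, 57) = -49987 - (-227 + 2*57)/(-62 + 57) = -49987 - (-227 + 114)/(-5) = -49987 - (-1)*(-113)/5 = -49987 - 1*113/5 = -49987 - 113/5 = -250048/5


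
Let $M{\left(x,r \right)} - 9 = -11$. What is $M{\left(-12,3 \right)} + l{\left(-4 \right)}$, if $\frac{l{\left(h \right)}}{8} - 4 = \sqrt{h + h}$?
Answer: $30 + 16 i \sqrt{2} \approx 30.0 + 22.627 i$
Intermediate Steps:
$M{\left(x,r \right)} = -2$ ($M{\left(x,r \right)} = 9 - 11 = -2$)
$l{\left(h \right)} = 32 + 8 \sqrt{2} \sqrt{h}$ ($l{\left(h \right)} = 32 + 8 \sqrt{h + h} = 32 + 8 \sqrt{2 h} = 32 + 8 \sqrt{2} \sqrt{h}$)
$M{\left(-12,3 \right)} + l{\left(-4 \right)} = -2 + \left(32 + 8 \sqrt{2} \sqrt{-4}\right) = -2 + \left(32 + 8 \sqrt{2} \cdot 2 i\right) = -2 + \left(32 + 16 i \sqrt{2}\right) = 30 + 16 i \sqrt{2}$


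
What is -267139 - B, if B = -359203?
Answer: 92064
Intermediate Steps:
-267139 - B = -267139 - 1*(-359203) = -267139 + 359203 = 92064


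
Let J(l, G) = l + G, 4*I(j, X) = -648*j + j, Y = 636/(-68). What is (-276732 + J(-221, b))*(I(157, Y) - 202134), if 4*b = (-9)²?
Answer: 1008162599065/16 ≈ 6.3010e+10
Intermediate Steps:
Y = -159/17 (Y = 636*(-1/68) = -159/17 ≈ -9.3529)
I(j, X) = -647*j/4 (I(j, X) = (-648*j + j)/4 = (-647*j)/4 = -647*j/4)
b = 81/4 (b = (¼)*(-9)² = (¼)*81 = 81/4 ≈ 20.250)
J(l, G) = G + l
(-276732 + J(-221, b))*(I(157, Y) - 202134) = (-276732 + (81/4 - 221))*(-647/4*157 - 202134) = (-276732 - 803/4)*(-101579/4 - 202134) = -1107731/4*(-910115/4) = 1008162599065/16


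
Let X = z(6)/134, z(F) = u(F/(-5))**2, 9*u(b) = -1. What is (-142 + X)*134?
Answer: -1541267/81 ≈ -19028.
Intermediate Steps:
u(b) = -1/9 (u(b) = (1/9)*(-1) = -1/9)
z(F) = 1/81 (z(F) = (-1/9)**2 = 1/81)
X = 1/10854 (X = (1/81)/134 = (1/81)*(1/134) = 1/10854 ≈ 9.2132e-5)
(-142 + X)*134 = (-142 + 1/10854)*134 = -1541267/10854*134 = -1541267/81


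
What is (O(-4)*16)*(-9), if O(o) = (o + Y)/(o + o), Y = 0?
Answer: -72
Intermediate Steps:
O(o) = ½ (O(o) = (o + 0)/(o + o) = o/((2*o)) = o*(1/(2*o)) = ½)
(O(-4)*16)*(-9) = ((½)*16)*(-9) = 8*(-9) = -72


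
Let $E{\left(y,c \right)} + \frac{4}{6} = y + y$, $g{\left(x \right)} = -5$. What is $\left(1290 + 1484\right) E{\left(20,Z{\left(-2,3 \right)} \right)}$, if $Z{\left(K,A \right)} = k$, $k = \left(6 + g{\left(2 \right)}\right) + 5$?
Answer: $\frac{327332}{3} \approx 1.0911 \cdot 10^{5}$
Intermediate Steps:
$k = 6$ ($k = \left(6 - 5\right) + 5 = 1 + 5 = 6$)
$Z{\left(K,A \right)} = 6$
$E{\left(y,c \right)} = - \frac{2}{3} + 2 y$ ($E{\left(y,c \right)} = - \frac{2}{3} + \left(y + y\right) = - \frac{2}{3} + 2 y$)
$\left(1290 + 1484\right) E{\left(20,Z{\left(-2,3 \right)} \right)} = \left(1290 + 1484\right) \left(- \frac{2}{3} + 2 \cdot 20\right) = 2774 \left(- \frac{2}{3} + 40\right) = 2774 \cdot \frac{118}{3} = \frac{327332}{3}$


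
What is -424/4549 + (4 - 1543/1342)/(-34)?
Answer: -2161541/12209516 ≈ -0.17704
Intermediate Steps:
-424/4549 + (4 - 1543/1342)/(-34) = -424*1/4549 + (4 - 1543/1342)*(-1/34) = -424/4549 + (4 - 1*1543/1342)*(-1/34) = -424/4549 + (4 - 1543/1342)*(-1/34) = -424/4549 + (3825/1342)*(-1/34) = -424/4549 - 225/2684 = -2161541/12209516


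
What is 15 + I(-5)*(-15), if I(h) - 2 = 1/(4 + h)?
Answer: 0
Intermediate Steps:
I(h) = 2 + 1/(4 + h)
15 + I(-5)*(-15) = 15 + ((9 + 2*(-5))/(4 - 5))*(-15) = 15 + ((9 - 10)/(-1))*(-15) = 15 - 1*(-1)*(-15) = 15 + 1*(-15) = 15 - 15 = 0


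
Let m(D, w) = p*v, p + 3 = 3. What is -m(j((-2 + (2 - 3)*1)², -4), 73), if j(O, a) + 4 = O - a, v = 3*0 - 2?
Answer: 0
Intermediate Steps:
p = 0 (p = -3 + 3 = 0)
v = -2 (v = 0 - 2 = -2)
j(O, a) = -4 + O - a (j(O, a) = -4 + (O - a) = -4 + O - a)
m(D, w) = 0 (m(D, w) = 0*(-2) = 0)
-m(j((-2 + (2 - 3)*1)², -4), 73) = -1*0 = 0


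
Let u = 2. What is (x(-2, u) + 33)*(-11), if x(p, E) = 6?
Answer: -429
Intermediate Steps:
(x(-2, u) + 33)*(-11) = (6 + 33)*(-11) = 39*(-11) = -429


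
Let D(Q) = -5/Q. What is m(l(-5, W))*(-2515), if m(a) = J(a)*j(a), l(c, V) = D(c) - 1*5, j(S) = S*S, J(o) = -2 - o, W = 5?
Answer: -80480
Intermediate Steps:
j(S) = S**2
l(c, V) = -5 - 5/c (l(c, V) = -5/c - 1*5 = -5/c - 5 = -5 - 5/c)
m(a) = a**2*(-2 - a) (m(a) = (-2 - a)*a**2 = a**2*(-2 - a))
m(l(-5, W))*(-2515) = ((-5 - 5/(-5))**2*(-2 - (-5 - 5/(-5))))*(-2515) = ((-5 - 5*(-1/5))**2*(-2 - (-5 - 5*(-1/5))))*(-2515) = ((-5 + 1)**2*(-2 - (-5 + 1)))*(-2515) = ((-4)**2*(-2 - 1*(-4)))*(-2515) = (16*(-2 + 4))*(-2515) = (16*2)*(-2515) = 32*(-2515) = -80480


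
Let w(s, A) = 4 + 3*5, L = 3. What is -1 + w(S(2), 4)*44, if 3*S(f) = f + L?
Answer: 835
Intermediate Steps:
S(f) = 1 + f/3 (S(f) = (f + 3)/3 = (3 + f)/3 = 1 + f/3)
w(s, A) = 19 (w(s, A) = 4 + 15 = 19)
-1 + w(S(2), 4)*44 = -1 + 19*44 = -1 + 836 = 835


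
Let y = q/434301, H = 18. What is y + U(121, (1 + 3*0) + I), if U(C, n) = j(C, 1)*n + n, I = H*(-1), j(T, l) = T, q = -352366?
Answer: -128727520/62043 ≈ -2074.8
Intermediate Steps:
I = -18 (I = 18*(-1) = -18)
U(C, n) = n + C*n (U(C, n) = C*n + n = n + C*n)
y = -50338/62043 (y = -352366/434301 = -352366*1/434301 = -50338/62043 ≈ -0.81134)
y + U(121, (1 + 3*0) + I) = -50338/62043 + ((1 + 3*0) - 18)*(1 + 121) = -50338/62043 + ((1 + 0) - 18)*122 = -50338/62043 + (1 - 18)*122 = -50338/62043 - 17*122 = -50338/62043 - 2074 = -128727520/62043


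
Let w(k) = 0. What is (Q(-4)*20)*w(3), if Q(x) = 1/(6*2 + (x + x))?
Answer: 0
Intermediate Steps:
Q(x) = 1/(12 + 2*x)
(Q(-4)*20)*w(3) = ((1/(2*(6 - 4)))*20)*0 = (((½)/2)*20)*0 = (((½)*(½))*20)*0 = ((¼)*20)*0 = 5*0 = 0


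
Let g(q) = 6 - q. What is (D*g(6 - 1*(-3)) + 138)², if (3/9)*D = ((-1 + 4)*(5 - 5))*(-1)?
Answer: 19044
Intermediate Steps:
D = 0 (D = 3*(((-1 + 4)*(5 - 5))*(-1)) = 3*((3*0)*(-1)) = 3*(0*(-1)) = 3*0 = 0)
(D*g(6 - 1*(-3)) + 138)² = (0*(6 - (6 - 1*(-3))) + 138)² = (0*(6 - (6 + 3)) + 138)² = (0*(6 - 1*9) + 138)² = (0*(6 - 9) + 138)² = (0*(-3) + 138)² = (0 + 138)² = 138² = 19044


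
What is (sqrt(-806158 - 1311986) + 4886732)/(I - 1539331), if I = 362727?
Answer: -1221683/294151 - 4*I*sqrt(8274)/294151 ≈ -4.1533 - 0.0012369*I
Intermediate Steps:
(sqrt(-806158 - 1311986) + 4886732)/(I - 1539331) = (sqrt(-806158 - 1311986) + 4886732)/(362727 - 1539331) = (sqrt(-2118144) + 4886732)/(-1176604) = (16*I*sqrt(8274) + 4886732)*(-1/1176604) = (4886732 + 16*I*sqrt(8274))*(-1/1176604) = -1221683/294151 - 4*I*sqrt(8274)/294151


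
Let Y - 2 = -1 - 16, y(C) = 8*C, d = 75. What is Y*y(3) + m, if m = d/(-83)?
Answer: -29955/83 ≈ -360.90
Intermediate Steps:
Y = -15 (Y = 2 + (-1 - 16) = 2 - 17 = -15)
m = -75/83 (m = 75/(-83) = 75*(-1/83) = -75/83 ≈ -0.90361)
Y*y(3) + m = -120*3 - 75/83 = -15*24 - 75/83 = -360 - 75/83 = -29955/83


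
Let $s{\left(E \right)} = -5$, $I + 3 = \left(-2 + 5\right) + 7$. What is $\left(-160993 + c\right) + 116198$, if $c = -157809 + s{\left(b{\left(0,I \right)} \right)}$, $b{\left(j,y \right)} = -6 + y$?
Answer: $-202609$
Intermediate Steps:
$I = 7$ ($I = -3 + \left(\left(-2 + 5\right) + 7\right) = -3 + \left(3 + 7\right) = -3 + 10 = 7$)
$c = -157814$ ($c = -157809 - 5 = -157814$)
$\left(-160993 + c\right) + 116198 = \left(-160993 - 157814\right) + 116198 = -318807 + 116198 = -202609$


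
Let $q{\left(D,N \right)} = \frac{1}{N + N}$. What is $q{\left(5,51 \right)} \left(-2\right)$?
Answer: $- \frac{1}{51} \approx -0.019608$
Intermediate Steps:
$q{\left(D,N \right)} = \frac{1}{2 N}$
$q{\left(5,51 \right)} \left(-2\right) = \frac{1}{2 \cdot 51} \left(-2\right) = \frac{1}{2} \cdot \frac{1}{51} \left(-2\right) = \frac{1}{102} \left(-2\right) = - \frac{1}{51}$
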